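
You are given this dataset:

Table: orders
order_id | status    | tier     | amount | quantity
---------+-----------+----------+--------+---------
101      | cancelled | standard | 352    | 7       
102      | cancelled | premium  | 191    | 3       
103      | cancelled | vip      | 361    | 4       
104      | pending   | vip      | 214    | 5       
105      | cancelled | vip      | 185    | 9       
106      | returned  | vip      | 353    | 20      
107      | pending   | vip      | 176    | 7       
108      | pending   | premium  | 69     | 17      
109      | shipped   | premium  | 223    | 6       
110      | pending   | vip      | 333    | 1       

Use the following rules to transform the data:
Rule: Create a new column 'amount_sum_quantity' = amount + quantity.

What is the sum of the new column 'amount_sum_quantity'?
2536

Step 1: For each record, compute amount + quantity
Example calculations:
  352 + 7 = 359
  191 + 3 = 194
  361 + 4 = 365
  ...
Step 2: Sum all derived values
Step 3: Total = 2536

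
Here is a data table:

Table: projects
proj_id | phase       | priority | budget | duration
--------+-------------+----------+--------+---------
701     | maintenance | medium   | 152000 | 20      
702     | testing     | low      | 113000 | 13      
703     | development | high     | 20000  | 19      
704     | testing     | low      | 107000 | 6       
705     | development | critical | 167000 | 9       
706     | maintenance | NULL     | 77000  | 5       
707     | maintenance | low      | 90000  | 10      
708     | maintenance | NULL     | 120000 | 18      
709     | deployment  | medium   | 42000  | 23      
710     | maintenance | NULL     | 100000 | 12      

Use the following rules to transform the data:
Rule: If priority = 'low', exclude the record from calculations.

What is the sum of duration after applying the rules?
106

Step 1: Identify records where priority = 'low'
Step 2: The excluded records sum to 29
Step 3: Original total duration = 135
Step 4: Remaining total = 135 - 29 = 106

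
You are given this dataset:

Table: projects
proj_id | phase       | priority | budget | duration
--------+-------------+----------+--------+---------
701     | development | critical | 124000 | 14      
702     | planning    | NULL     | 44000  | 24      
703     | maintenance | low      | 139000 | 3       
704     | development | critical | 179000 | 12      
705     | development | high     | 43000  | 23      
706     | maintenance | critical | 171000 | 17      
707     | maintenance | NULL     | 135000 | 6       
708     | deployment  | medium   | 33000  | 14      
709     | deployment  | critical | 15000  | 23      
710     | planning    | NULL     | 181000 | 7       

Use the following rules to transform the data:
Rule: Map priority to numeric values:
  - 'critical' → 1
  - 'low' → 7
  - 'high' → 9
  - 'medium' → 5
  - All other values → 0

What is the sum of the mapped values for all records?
25

Step 1: Apply mapping to each record
Step 2: Count by status:
  'critical': 4 records × 1 = 4
  'low': 1 records × 7 = 7
  'high': 1 records × 9 = 9
  'medium': 1 records × 5 = 5
Step 3: Sum all mapped values = 25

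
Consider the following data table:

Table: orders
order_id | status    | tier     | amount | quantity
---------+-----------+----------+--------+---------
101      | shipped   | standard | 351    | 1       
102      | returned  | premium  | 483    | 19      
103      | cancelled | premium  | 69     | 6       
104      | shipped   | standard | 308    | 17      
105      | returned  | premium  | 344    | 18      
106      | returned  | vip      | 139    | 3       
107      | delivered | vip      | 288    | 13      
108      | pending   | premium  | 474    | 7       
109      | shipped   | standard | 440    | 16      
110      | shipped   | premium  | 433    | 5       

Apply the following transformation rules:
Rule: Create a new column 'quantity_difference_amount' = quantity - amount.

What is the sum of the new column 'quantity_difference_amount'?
-3224

Step 1: For each record, compute quantity - amount
Example calculations:
  1 - 351 = -350
  19 - 483 = -464
  6 - 69 = -63
  ...
Step 2: Sum all derived values
Step 3: Total = -3224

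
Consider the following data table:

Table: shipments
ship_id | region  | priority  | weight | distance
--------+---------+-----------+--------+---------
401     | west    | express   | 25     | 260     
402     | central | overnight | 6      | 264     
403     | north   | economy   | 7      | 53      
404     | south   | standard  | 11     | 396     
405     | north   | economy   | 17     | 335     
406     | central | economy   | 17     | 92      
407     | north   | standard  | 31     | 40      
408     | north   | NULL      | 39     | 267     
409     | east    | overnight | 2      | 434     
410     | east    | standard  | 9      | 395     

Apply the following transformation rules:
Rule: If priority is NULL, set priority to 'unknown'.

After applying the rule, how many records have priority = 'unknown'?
1

Step 1: Count records where priority IS NULL
Step 2: Found 1 records with NULL priority
Step 3: These records will have priority set to 'unknown'
Step 4: Records already having priority = 'unknown': 0
Step 5: Answer: 1 + 0 = 1 records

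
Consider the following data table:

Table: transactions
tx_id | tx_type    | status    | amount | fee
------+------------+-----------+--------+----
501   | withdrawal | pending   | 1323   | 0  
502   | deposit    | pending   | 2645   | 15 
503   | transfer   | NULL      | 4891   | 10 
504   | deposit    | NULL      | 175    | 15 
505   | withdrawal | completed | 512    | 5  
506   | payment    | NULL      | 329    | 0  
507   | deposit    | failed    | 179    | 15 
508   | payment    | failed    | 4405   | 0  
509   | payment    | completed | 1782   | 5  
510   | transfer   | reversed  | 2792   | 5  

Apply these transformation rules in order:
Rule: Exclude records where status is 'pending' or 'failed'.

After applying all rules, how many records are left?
6

Step 1: Count records to exclude
  - 2 (pending) + 2 (failed) = 4 records
Step 2: Total records: 10
Step 3: Remaining = 10 - 4 = 6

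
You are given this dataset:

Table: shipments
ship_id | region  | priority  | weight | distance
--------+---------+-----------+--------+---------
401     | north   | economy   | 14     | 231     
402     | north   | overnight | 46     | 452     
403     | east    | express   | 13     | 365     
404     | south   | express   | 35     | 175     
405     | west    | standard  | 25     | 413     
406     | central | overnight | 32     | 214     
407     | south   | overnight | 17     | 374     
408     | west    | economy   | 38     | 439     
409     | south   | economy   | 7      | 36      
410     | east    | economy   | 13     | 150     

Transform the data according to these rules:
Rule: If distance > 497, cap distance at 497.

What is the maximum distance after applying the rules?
452

Step 1: Original maximum distance = 452
Step 2: Check cap of 497 against maximum
Step 3: No records exceed the cap (max 452 <= cap 497), so no capping applies
Step 4: Maximum after transformation = 452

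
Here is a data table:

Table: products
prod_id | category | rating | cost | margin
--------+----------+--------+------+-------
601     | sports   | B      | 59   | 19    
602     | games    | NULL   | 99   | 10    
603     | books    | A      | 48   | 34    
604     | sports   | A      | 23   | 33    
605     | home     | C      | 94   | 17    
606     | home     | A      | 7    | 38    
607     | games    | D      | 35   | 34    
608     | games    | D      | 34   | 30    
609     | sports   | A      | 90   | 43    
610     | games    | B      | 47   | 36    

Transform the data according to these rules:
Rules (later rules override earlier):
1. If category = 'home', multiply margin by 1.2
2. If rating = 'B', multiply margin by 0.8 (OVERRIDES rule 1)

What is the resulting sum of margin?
294.0

Step 1: Rule 2 takes priority for records with rating = 'B'
  - 2 records: 55 × 0.8 = 44.0
Step 2: Rule 1 applies to remaining records with category = 'home'
  - 2 records: 55 × 1.2 = 66.0
Step 3: Other records unchanged: 184
Step 4: Final sum = 44.0 + 66.0 + 184 = 294.0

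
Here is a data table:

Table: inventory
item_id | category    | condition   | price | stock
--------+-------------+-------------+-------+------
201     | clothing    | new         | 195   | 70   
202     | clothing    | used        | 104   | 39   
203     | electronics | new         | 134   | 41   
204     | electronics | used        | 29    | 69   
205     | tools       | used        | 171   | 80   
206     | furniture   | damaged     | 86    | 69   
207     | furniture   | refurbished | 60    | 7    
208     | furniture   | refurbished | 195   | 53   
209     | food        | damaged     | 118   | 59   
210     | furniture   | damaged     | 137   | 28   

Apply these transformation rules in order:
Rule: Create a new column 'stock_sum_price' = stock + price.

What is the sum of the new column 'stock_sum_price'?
1744

Step 1: For each record, compute stock + price
Example calculations:
  70 + 195 = 265
  39 + 104 = 143
  41 + 134 = 175
  ...
Step 2: Sum all derived values
Step 3: Total = 1744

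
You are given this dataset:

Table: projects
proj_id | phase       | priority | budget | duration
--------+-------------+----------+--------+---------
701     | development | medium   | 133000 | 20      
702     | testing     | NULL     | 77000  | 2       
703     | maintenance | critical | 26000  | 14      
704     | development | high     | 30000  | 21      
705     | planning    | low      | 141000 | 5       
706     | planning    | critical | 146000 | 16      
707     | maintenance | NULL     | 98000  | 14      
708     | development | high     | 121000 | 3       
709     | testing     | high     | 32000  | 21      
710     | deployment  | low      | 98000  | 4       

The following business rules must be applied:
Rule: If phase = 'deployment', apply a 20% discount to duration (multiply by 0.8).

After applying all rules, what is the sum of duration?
119.2

Step 1: Records with phase = 'deployment' have total duration = 4
Step 2: Apply multiplier: 4 × 0.8 = 3.2
Step 3: Other records total: 116
Step 4: Final sum = 3.2 + 116 = 119.2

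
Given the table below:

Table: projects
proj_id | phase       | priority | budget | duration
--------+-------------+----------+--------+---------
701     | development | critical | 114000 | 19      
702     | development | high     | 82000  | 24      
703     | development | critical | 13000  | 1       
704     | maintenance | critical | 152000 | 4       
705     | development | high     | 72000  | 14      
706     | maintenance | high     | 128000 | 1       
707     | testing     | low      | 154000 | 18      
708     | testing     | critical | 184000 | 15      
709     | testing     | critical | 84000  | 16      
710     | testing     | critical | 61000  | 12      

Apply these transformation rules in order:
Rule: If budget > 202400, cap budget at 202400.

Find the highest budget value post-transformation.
184000

Step 1: Original maximum budget = 184000
Step 2: Check cap of 202400 against maximum
Step 3: No records exceed the cap (max 184000 <= cap 202400), so no capping applies
Step 4: Maximum after transformation = 184000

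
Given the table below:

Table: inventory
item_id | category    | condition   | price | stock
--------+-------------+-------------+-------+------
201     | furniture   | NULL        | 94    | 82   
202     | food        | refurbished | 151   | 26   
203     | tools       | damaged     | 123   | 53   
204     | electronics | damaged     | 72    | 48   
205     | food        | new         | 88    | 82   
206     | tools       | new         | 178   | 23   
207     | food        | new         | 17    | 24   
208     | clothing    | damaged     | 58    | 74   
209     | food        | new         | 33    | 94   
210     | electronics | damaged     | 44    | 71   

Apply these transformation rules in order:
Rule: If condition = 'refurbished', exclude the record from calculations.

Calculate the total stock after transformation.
551

Step 1: Identify records where condition = 'refurbished'
Step 2: The excluded records sum to 26
Step 3: Original total stock = 577
Step 4: Remaining total = 577 - 26 = 551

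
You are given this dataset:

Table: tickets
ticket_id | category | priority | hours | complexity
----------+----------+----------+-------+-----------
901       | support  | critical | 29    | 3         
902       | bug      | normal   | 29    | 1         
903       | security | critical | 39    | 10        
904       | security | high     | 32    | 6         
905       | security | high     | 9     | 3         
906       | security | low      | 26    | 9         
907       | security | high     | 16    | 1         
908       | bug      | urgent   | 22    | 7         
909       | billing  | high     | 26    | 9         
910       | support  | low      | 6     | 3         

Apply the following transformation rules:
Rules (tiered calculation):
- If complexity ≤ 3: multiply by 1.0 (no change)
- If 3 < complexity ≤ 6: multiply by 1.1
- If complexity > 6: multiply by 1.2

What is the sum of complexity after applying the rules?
59.6

Step 1: Tier 1 (complexity ≤ 3): 5 records, sum = 11 × 1.0 = 11.0
Step 2: Tier 2 (3 < complexity ≤ 6): 1 records, sum = 6 × 1.1 = 6.6
Step 3: Tier 3 (complexity > 6): 4 records, sum = 35 × 1.2 = 42.0
Step 4: Final sum = 11.0 + 6.6 + 42.0 = 59.6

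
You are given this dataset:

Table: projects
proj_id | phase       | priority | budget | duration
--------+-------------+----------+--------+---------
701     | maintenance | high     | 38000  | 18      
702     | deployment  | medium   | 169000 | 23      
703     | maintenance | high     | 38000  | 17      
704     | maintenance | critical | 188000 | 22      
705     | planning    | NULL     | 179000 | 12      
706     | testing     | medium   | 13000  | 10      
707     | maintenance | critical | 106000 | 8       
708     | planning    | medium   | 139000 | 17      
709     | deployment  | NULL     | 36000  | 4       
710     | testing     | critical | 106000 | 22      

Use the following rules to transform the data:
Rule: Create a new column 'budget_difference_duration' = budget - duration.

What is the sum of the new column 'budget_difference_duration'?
1011847

Step 1: For each record, compute budget - duration
Example calculations:
  38000 - 18 = 37982
  169000 - 23 = 168977
  38000 - 17 = 37983
  ...
Step 2: Sum all derived values
Step 3: Total = 1011847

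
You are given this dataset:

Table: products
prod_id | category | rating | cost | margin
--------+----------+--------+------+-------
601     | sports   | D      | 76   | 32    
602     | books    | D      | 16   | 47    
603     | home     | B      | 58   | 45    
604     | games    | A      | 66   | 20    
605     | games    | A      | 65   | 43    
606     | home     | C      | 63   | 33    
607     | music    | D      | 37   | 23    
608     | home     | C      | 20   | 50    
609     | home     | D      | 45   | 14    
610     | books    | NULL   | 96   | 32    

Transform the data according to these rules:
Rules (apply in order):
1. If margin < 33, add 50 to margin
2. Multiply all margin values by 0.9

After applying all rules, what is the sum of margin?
530.1

Step 1: Apply Rule 1 - Add 50 to records with margin < 33
  - 5 records affected: 121 + (5 × 50) = 371
  - Unaffected records: 218
  - Sum after Rule 1: 589
Step 2: Apply Rule 2 - Multiply all by 0.9
  - 589 × 0.9 = 530.1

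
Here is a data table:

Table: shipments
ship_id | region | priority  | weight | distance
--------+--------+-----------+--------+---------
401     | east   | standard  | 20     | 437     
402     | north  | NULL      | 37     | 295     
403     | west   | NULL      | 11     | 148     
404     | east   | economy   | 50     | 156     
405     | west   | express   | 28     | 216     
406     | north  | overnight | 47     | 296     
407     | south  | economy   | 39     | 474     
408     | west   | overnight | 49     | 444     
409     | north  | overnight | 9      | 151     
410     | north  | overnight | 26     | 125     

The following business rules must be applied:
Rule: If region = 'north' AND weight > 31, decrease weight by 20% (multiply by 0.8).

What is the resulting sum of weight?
299.2

Step 1: Find records where region = 'north' AND weight > 31
Step 2: 2 records match, summing to 84
Step 3: After multiplier: 84 × 0.8 = 67.2
Step 4: Unaffected records sum: 232
Step 5: Final sum = 67.2 + 232 = 299.2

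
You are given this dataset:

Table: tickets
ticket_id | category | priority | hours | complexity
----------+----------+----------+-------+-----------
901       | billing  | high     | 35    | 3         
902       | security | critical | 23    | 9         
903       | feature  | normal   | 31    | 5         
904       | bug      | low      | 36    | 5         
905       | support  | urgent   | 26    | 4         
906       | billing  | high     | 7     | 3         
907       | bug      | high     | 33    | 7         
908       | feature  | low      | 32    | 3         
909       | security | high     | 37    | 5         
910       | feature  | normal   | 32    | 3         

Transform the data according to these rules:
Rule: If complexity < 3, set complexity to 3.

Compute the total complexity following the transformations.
47

Step 1: 0 records have complexity < 3
Step 2: These records originally summed to 0
Step 3: After setting to minimum: 0 × 3 = 0
Step 4: Unaffected records sum: 47
Step 5: Final sum = 0 + 47 = 47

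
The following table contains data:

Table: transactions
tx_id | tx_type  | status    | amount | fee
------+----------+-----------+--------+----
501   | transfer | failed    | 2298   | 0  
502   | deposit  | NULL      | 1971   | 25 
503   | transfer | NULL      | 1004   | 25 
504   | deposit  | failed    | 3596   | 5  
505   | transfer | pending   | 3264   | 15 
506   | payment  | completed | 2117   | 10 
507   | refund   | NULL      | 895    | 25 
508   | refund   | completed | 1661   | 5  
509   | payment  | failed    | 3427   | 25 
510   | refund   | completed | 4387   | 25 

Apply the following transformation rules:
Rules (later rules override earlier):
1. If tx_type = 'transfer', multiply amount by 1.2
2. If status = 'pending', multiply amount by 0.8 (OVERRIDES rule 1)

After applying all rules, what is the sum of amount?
24627.6

Step 1: Rule 2 takes priority for records with status = 'pending'
  - 1 records: 3264 × 0.8 = 2611.2
Step 2: Rule 1 applies to remaining records with tx_type = 'transfer'
  - 2 records: 3302 × 1.2 = 3962.4
Step 3: Other records unchanged: 18054
Step 4: Final sum = 2611.2 + 3962.4 + 18054 = 24627.6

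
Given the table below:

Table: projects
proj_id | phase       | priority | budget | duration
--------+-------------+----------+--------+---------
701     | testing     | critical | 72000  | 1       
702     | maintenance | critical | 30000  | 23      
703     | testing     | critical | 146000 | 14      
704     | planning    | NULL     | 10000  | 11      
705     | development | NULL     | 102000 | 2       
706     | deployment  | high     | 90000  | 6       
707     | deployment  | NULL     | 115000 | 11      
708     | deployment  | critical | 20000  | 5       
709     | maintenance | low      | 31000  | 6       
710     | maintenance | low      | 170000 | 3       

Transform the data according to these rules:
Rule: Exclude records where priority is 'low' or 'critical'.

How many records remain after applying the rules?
4

Step 1: Count records to exclude
  - 2 (low) + 4 (critical) = 6 records
Step 2: Total records: 10
Step 3: Remaining = 10 - 6 = 4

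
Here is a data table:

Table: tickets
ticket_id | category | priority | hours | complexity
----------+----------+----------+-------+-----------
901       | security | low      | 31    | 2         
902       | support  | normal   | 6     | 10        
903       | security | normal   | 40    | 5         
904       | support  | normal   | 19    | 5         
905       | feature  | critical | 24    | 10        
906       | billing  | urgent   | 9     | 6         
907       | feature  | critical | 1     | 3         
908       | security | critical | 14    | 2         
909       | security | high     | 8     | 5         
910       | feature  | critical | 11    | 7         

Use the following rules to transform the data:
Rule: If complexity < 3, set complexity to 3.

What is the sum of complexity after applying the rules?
57

Step 1: 2 records have complexity < 3
Step 2: These records originally summed to 4
Step 3: After setting to minimum: 2 × 3 = 6
Step 4: Unaffected records sum: 51
Step 5: Final sum = 6 + 51 = 57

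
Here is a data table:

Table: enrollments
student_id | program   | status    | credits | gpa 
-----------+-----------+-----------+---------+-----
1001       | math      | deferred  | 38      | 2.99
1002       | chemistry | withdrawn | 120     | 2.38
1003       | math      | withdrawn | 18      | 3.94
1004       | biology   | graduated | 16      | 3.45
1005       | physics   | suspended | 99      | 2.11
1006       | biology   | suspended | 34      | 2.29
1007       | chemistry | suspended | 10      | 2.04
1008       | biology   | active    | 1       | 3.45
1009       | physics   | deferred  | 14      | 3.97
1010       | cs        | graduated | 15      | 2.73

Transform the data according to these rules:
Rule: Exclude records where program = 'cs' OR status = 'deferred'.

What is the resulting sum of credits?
298

Step 1: Find records where program = 'cs' OR status = 'deferred'
Step 2: 3 records match, summing to 67
Step 3: Original sum: 365
Step 4: Remaining sum = 365 - 67 = 298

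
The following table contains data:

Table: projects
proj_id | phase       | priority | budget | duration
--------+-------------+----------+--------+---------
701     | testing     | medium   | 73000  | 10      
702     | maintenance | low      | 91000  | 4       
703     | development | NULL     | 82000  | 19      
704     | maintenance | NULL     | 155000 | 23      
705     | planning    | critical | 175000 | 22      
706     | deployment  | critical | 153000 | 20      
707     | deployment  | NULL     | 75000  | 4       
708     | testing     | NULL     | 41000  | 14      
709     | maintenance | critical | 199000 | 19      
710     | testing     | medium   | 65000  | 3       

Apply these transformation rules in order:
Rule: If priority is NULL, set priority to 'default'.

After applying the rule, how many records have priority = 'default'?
4

Step 1: Count records where priority IS NULL
Step 2: Found 4 records with NULL priority
Step 3: These records will have priority set to 'default'
Step 4: Records already having priority = 'default': 0
Step 5: Answer: 4 + 0 = 4 records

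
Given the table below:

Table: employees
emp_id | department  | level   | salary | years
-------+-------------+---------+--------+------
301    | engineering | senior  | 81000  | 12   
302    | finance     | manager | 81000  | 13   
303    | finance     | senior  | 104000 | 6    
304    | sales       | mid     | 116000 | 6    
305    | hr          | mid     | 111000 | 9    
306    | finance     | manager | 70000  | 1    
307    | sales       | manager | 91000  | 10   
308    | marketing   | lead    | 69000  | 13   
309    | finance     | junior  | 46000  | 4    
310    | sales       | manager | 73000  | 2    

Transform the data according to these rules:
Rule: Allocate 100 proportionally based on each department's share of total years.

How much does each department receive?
engineering: 15.79, finance: 31.58, hr: 11.84, marketing: 17.11, sales: 23.68

Step 1: Calculate total years = 76
Step 2: Calculate each department's proportion:
  engineering: 12/76 = 15.79% → 15.79
  finance: 24/76 = 31.58% → 31.58
  hr: 9/76 = 11.84% → 11.84
  marketing: 13/76 = 17.11% → 17.11
  sales: 18/76 = 23.68% → 23.68
Step 3: Verify: sum of allocations ≈ 100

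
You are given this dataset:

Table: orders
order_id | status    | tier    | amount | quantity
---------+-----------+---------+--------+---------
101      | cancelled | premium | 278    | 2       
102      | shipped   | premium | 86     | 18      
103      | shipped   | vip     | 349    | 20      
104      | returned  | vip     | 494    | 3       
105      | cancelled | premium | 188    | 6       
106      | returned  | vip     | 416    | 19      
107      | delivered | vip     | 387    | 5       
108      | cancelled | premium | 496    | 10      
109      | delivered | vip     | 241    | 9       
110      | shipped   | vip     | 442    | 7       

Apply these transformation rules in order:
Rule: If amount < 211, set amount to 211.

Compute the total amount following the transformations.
3525

Step 1: 2 records have amount < 211
Step 2: These records originally summed to 274
Step 3: After setting to minimum: 2 × 211 = 422
Step 4: Unaffected records sum: 3103
Step 5: Final sum = 422 + 3103 = 3525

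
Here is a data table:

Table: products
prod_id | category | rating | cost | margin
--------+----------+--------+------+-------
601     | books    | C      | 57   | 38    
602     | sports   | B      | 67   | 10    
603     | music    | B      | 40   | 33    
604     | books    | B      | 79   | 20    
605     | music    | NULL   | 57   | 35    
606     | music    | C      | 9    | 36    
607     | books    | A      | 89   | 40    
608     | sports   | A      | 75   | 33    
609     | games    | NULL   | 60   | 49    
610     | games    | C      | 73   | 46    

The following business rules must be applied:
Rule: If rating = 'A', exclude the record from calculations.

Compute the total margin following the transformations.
267

Step 1: Identify records where rating = 'A'
Step 2: The excluded records sum to 73
Step 3: Original total margin = 340
Step 4: Remaining total = 340 - 73 = 267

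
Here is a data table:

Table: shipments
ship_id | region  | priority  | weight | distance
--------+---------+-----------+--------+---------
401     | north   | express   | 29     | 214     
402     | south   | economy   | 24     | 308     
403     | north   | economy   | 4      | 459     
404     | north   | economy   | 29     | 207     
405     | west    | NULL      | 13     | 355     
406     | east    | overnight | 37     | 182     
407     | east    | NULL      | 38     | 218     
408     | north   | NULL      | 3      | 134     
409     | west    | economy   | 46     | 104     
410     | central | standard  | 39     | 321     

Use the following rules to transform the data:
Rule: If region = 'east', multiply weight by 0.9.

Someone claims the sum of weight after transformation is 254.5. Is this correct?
Yes, the result is correct.

Step 1: Calculate the correct sum after transformation
Step 2: Apply multiplier 0.9 to records where region = 'east'
Step 3: Correct result = 254.5
Step 4: Claimed result = 254.5
Step 5: 254.5 = 254.5 ✓
Conclusion: The claimed result is correct.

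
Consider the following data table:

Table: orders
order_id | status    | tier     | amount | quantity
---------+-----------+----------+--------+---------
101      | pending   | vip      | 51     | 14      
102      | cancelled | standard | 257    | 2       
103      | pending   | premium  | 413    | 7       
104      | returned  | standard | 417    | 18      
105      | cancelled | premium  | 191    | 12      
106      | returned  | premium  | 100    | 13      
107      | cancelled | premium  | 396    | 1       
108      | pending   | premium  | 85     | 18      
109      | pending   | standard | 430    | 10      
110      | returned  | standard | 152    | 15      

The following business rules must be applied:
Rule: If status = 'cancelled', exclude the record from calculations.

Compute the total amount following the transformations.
1648

Step 1: Identify records where status = 'cancelled'
Step 2: The excluded records sum to 844
Step 3: Original total amount = 2492
Step 4: Remaining total = 2492 - 844 = 1648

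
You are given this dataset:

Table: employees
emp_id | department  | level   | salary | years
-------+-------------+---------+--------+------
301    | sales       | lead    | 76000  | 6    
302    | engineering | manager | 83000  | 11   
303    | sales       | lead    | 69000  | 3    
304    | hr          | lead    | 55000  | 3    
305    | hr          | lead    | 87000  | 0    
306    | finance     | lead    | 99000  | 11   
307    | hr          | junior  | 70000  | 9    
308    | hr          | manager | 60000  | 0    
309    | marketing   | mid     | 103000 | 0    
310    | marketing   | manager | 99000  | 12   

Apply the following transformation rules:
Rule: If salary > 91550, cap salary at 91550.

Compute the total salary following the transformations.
774650

Step 1: 3 records have salary > 91550
Step 2: These records originally summed to 301000
Step 3: After capping: 3 × 91550 = 274650
Step 4: Unaffected records sum: 500000
Step 5: Final sum = 274650 + 500000 = 774650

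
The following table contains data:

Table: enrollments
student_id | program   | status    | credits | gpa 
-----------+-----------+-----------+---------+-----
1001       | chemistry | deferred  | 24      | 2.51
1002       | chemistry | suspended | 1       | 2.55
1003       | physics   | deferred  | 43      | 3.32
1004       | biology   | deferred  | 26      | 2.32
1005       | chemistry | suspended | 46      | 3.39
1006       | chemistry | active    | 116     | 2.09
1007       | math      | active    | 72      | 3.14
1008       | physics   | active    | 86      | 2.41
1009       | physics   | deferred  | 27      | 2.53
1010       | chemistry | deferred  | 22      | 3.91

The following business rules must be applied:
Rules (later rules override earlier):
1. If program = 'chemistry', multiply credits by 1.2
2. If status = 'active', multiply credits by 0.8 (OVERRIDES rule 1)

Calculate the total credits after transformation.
426.8

Step 1: Rule 2 takes priority for records with status = 'active'
  - 3 records: 274 × 0.8 = 219.2
Step 2: Rule 1 applies to remaining records with program = 'chemistry'
  - 4 records: 93 × 1.2 = 111.6
Step 3: Other records unchanged: 96
Step 4: Final sum = 219.2 + 111.6 + 96 = 426.8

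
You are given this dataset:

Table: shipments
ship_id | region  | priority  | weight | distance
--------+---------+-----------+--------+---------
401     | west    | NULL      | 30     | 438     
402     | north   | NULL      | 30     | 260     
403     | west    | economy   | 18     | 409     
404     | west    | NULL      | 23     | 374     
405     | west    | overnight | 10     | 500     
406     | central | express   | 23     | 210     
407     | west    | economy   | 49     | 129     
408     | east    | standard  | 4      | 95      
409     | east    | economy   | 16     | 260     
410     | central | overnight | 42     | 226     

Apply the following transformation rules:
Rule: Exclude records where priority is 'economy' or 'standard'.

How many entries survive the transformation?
6

Step 1: Count records to exclude
  - 3 (economy) + 1 (standard) = 4 records
Step 2: Total records: 10
Step 3: Remaining = 10 - 4 = 6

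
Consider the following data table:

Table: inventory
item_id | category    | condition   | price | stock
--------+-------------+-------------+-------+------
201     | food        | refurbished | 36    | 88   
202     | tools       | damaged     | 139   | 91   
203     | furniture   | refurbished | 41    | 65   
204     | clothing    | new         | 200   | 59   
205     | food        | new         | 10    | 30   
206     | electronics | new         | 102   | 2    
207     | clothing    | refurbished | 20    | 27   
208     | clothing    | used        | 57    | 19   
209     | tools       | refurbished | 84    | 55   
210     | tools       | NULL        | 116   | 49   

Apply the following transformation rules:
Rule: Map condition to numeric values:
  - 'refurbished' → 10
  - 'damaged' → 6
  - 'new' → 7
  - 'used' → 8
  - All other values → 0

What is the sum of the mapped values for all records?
75

Step 1: Apply mapping to each record
Step 2: Count by status:
  'refurbished': 4 records × 10 = 40
  'damaged': 1 records × 6 = 6
  'new': 3 records × 7 = 21
  'used': 1 records × 8 = 8
Step 3: Sum all mapped values = 75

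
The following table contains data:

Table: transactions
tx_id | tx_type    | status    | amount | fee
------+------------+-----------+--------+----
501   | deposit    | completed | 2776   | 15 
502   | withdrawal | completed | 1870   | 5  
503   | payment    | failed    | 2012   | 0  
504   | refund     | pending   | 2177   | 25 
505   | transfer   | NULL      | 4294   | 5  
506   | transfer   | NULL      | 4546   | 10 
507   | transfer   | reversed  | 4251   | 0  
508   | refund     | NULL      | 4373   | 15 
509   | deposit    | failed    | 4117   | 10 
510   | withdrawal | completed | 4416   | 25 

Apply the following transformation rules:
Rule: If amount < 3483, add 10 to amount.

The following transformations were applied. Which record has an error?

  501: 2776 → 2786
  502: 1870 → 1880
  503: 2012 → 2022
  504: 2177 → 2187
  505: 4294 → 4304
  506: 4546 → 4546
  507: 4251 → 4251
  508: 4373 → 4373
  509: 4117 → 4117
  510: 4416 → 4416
Record 505 has an error. The correct transformed value should be 4294, not 4304.

Step 1: Check each record against the rule
Step 2: Record 505 has amount = 4294
Step 3: Since 4294 >= 3483, the bonus should not have been applied
Step 4: Correct value = 4294, but claimed value = 4304
Conclusion: Record 505 has the error.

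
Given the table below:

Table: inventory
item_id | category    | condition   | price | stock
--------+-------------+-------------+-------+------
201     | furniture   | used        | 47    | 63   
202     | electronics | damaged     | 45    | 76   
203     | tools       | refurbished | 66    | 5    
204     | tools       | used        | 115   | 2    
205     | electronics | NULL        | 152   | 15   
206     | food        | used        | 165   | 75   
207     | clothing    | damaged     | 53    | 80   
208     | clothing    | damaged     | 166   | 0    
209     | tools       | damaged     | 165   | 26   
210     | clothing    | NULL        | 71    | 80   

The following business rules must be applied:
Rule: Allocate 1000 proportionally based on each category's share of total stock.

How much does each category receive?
clothing: 379.15, electronics: 215.64, food: 177.73, furniture: 149.29, tools: 78.2

Step 1: Calculate total stock = 422
Step 2: Calculate each category's proportion:
  clothing: 160/422 = 37.91% → 379.15
  electronics: 91/422 = 21.56% → 215.64
  food: 75/422 = 17.77% → 177.73
  furniture: 63/422 = 14.93% → 149.29
  tools: 33/422 = 7.82% → 78.2
Step 3: Verify: sum of allocations ≈ 1000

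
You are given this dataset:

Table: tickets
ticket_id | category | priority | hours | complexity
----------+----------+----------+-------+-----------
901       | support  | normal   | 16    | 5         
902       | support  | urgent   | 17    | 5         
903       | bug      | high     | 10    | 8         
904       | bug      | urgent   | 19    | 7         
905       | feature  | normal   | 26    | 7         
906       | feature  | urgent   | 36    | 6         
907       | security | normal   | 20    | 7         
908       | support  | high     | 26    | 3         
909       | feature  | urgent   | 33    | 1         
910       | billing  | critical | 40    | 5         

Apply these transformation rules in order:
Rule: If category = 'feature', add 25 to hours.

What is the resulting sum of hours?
318

Step 1: Count records where category = 'feature': 3
Step 2: Total bonus added: 3 × 25 = 75
Step 3: Original sum of hours: 243
Step 4: Final sum = 243 + 75 = 318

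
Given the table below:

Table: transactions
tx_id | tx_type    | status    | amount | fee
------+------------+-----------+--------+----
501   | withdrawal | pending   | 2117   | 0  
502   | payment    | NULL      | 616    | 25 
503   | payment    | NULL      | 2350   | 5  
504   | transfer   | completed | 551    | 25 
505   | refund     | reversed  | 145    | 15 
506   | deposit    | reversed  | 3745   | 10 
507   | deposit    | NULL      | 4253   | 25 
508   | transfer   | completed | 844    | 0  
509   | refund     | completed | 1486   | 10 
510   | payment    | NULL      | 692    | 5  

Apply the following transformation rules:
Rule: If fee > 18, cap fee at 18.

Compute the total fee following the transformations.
99

Step 1: 3 records have fee > 18
Step 2: These records originally summed to 75
Step 3: After capping: 3 × 18 = 54
Step 4: Unaffected records sum: 45
Step 5: Final sum = 54 + 45 = 99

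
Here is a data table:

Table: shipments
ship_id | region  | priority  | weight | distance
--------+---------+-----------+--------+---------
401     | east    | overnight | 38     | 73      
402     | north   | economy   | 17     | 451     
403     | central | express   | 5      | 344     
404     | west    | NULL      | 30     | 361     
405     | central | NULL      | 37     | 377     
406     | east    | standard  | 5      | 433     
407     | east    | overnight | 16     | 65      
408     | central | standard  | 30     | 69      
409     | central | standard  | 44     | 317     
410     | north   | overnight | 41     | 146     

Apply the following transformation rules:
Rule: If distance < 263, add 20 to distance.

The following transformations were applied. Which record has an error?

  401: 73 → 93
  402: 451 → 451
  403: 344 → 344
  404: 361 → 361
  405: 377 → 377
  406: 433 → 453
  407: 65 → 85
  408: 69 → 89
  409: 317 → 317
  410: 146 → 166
Record 406 has an error. The correct transformed value should be 433, not 453.

Step 1: Check each record against the rule
Step 2: Record 406 has distance = 433
Step 3: Since 433 >= 263, the bonus should not have been applied
Step 4: Correct value = 433, but claimed value = 453
Conclusion: Record 406 has the error.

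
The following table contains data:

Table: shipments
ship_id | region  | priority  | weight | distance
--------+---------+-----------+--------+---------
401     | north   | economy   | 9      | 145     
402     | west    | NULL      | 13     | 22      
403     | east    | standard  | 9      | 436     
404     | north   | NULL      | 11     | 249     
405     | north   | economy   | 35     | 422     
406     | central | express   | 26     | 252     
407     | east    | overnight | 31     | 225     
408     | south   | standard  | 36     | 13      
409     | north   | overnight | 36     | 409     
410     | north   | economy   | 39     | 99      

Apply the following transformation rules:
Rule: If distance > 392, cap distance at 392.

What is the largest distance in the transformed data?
392

Step 1: Original maximum distance = 436
Step 2: Apply cap at 392
Step 3: 3 records had distance > 392 and were capped
Step 4: Maximum after transformation = 392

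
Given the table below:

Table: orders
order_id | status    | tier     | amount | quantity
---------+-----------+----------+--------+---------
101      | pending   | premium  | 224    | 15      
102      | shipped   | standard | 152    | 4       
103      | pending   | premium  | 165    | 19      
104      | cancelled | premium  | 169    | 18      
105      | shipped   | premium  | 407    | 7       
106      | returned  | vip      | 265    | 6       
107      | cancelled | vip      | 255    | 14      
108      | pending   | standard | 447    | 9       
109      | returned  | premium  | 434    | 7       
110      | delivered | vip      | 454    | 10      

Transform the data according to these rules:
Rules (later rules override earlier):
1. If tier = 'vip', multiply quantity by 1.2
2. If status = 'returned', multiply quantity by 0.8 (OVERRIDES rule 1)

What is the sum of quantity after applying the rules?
111.2

Step 1: Rule 2 takes priority for records with status = 'returned'
  - 2 records: 13 × 0.8 = 10.4
Step 2: Rule 1 applies to remaining records with tier = 'vip'
  - 2 records: 24 × 1.2 = 28.8
Step 3: Other records unchanged: 72
Step 4: Final sum = 10.4 + 28.8 + 72 = 111.2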